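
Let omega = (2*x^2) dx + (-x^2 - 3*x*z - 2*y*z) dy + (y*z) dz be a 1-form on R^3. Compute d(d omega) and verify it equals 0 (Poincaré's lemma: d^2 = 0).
d(d omega) = 0

Step 1: d omega = sum_{i<j} (∂f_j/∂x_i - ∂f_i/∂x_j) dx_i ∧ dx_j:
  coeff of dx ∧ dy: -2*x - 3*z
  coeff of dx ∧ dz: 0
  coeff of dy ∧ dz: 3*x + 2*y + z
Step 2: Apply d again to each 2-form coefficient. The only possible 3-form in R^3 is dx ∧ dy ∧ dz, with coefficient
  ∂(coeff of dy∧dz)/∂x - ∂(coeff of dx∧dz)/∂y + ∂(coeff of dx∧dy)/∂z
  = ∂/∂x (3*x + 2*y + z) - ∂/∂y (0) + ∂/∂z (-2*x - 3*z).
Each of these terms simplifies to sums of mixed partials that cancel in pairs. The result is 0 (by equality of mixed partials for smooth functions — Schwarz / Clairaut).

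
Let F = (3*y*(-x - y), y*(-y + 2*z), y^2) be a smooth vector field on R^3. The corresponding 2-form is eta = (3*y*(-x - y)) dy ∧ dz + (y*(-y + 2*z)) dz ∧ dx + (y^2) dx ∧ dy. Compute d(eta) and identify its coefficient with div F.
d(eta) = (-5*y + 2*z) dx ∧ dy ∧ dz; div F = -5*y + 2*z

For a 2-form in R^3 of the form above, applying d gives a 3-form with coefficient ∂P/∂x + ∂Q/∂y + ∂R/∂z:
  ∂P/∂x = -3*y
  ∂Q/∂y = -2*y + 2*z
  ∂R/∂z = 0
Sum = -5*y + 2*z, which is exactly div F.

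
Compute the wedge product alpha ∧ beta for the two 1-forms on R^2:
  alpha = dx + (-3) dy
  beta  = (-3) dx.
alpha ∧ beta = (-9) dx ∧ dy

Distribute the wedge, using dx_i ∧ dx_j = -dx_j ∧ dx_i and dx_i ∧ dx_i = 0. For each pair (i, j) with i < j, the coefficient of dx_i ∧ dx_j in alpha ∧ beta is (alpha_i * beta_j - alpha_j * beta_i). Collecting: alpha ∧ beta = (-9) dx ∧ dy.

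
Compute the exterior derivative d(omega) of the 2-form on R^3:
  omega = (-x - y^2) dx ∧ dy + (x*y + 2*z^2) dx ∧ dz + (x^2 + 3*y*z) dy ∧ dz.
d(omega) = (x) dx ∧ dy ∧ dz

For a 2-form omega = sum_{i<j} g_{ij} dx_i ∧ dx_j, the exterior derivative is
  d(omega) = sum_{i<j} d(g_{ij}) ∧ dx_i ∧ dx_j = sum_{i<j, k} (∂g_{ij}/∂x_k) dx_k ∧ dx_i ∧ dx_j.
Expand each term, using dx_k ∧ dx_i ∧ dx_j = sgn(permutation) dx_{(a)} ∧ dx_{(b)} ∧ dx_{(c)} with (a < b < c) sorted:
  d(x*y + 2*z^2) includes (∂/∂y)(x*y + 2*z^2) dy = (x) dy, which multiplied by dx ∧ dz gives (-x) dx ∧ dy ∧ dz
  d(x^2 + 3*y*z) includes (∂/∂x)(x^2 + 3*y*z) dx = (2*x) dx, which multiplied by dy ∧ dz gives (2*x) dx ∧ dy ∧ dz
Collecting like 3-forms: d(omega) = (x) dx ∧ dy ∧ dz.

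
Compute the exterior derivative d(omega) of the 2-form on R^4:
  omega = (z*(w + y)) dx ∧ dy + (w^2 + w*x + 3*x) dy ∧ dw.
d(omega) = (w + y) dx ∧ dy ∧ dz + (w + z + 3) dx ∧ dy ∧ dw

For a 2-form omega = sum_{i<j} g_{ij} dx_i ∧ dx_j, the exterior derivative is
  d(omega) = sum_{i<j} d(g_{ij}) ∧ dx_i ∧ dx_j = sum_{i<j, k} (∂g_{ij}/∂x_k) dx_k ∧ dx_i ∧ dx_j.
Expand each term, using dx_k ∧ dx_i ∧ dx_j = sgn(permutation) dx_{(a)} ∧ dx_{(b)} ∧ dx_{(c)} with (a < b < c) sorted:
  d(z*(w + y)) includes (∂/∂z)(z*(w + y)) dz = (w + y) dz, which multiplied by dx ∧ dy gives (w + y) dx ∧ dy ∧ dz
  d(z*(w + y)) includes (∂/∂w)(z*(w + y)) dw = (z) dw, which multiplied by dx ∧ dy gives (z) dx ∧ dy ∧ dw
  d(w^2 + w*x + 3*x) includes (∂/∂x)(w^2 + w*x + 3*x) dx = (w + 3) dx, which multiplied by dy ∧ dw gives (w + 3) dx ∧ dy ∧ dw
Collecting like 3-forms: d(omega) = (w + y) dx ∧ dy ∧ dz + (w + z + 3) dx ∧ dy ∧ dw.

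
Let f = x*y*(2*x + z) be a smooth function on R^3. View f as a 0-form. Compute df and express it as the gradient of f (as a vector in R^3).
df = (y*(4*x + z)) dx + (x*(2*x + z)) dy + (x*y) dz; grad f = (y*(4*x + z), x*(2*x + z), x*y)

For a 0-form f, d f = (∂f/∂x) dx + (∂f/∂y) dy + (∂f/∂z) dz. The components of the vector representation are exactly the entries of grad f in Cartesian coordinates:
  ∂f/∂x = y*(4*x + z)
  ∂f/∂y = x*(2*x + z)
  ∂f/∂z = x*y.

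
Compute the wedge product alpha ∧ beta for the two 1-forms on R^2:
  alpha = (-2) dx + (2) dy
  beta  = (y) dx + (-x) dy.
alpha ∧ beta = (2*x - 2*y) dx ∧ dy

Distribute the wedge, using dx_i ∧ dx_j = -dx_j ∧ dx_i and dx_i ∧ dx_i = 0. For each pair (i, j) with i < j, the coefficient of dx_i ∧ dx_j in alpha ∧ beta is (alpha_i * beta_j - alpha_j * beta_i). Collecting: alpha ∧ beta = (2*x - 2*y) dx ∧ dy.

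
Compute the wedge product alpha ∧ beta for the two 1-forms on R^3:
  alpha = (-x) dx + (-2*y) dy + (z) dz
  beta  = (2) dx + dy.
alpha ∧ beta = (-x + 4*y) dx ∧ dy + (-2*z) dx ∧ dz + (-z) dy ∧ dz

Distribute the wedge, using dx_i ∧ dx_j = -dx_j ∧ dx_i and dx_i ∧ dx_i = 0. For each pair (i, j) with i < j, the coefficient of dx_i ∧ dx_j in alpha ∧ beta is (alpha_i * beta_j - alpha_j * beta_i). Collecting: alpha ∧ beta = (-x + 4*y) dx ∧ dy + (-2*z) dx ∧ dz + (-z) dy ∧ dz.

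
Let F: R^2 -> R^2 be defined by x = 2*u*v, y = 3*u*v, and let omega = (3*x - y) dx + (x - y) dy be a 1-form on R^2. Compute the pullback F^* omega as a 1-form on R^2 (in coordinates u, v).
F^* omega = (3*u*v^2) du + (3*u^2*v) dv

Using F^*(f dg) = (f ∘ F) d(g ∘ F), substitute each coordinate x_i by F_i(u, v) in f_i, and replace dx_i by d F_i = (∂F_i/∂u) du + (∂F_i/∂v) dv.
  For the x component: f_1(F) = 3*u*v; d F_1 = (2*v) du + (2*u) dv
  For the y component: f_2(F) = -u*v; d F_2 = (3*v) du + (3*u) dv
Combining and collecting du, dv coefficients:
  coeff of du: 3*u*v^2
  coeff of dv: 3*u^2*v
F^* omega = (3*u*v^2) du + (3*u^2*v) dv.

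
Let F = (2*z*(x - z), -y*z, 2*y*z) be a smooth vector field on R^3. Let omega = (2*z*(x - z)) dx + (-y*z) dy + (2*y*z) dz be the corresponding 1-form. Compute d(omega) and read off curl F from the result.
d(omega) = (y + 2*z) dy ∧ dz + (2*x - 4*z) dz ∧ dx + (0) dx ∧ dy; curl F = (y + 2*z, 2*x - 4*z, 0)

d omega = sum_{i<j} (∂f_j/∂x_i - ∂f_i/∂x_j) dx_i ∧ dx_j. Under the identification (dy ∧ dz, dz ∧ dx, dx ∧ dy) ↔ (e_x, e_y, e_z), the coefficients are exactly the components of curl F. Compute:
  ∂R/∂y - ∂Q/∂z = (2*z) - (-y) = y + 2*z
  ∂P/∂z - ∂R/∂x = (2*x - 4*z) - (0) = 2*x - 4*z
  ∂Q/∂x - ∂P/∂y = (0) - (0) = 0.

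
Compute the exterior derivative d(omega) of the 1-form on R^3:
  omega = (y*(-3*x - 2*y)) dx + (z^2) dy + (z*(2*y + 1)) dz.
d(omega) = (3*x + 4*y) dx ∧ dy

For a 1-form omega = sum_i f_i dx_i, the exterior derivative is
  d(omega) = sum_{i < j} (∂f_j/∂x_i - ∂f_i/∂x_j) dx_i ∧ dx_j.
  coefficient of dx ∧ dy: ∂f_2/∂x - ∂f_1/∂y = ∂(z^2)/∂x - ∂(y*(-3*x - 2*y))/∂y = 3*x + 4*y
Assembling: d(omega) = (3*x + 4*y) dx ∧ dy.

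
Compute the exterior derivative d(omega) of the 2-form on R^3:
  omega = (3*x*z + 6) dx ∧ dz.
d(omega) = 0

For a 2-form omega = sum_{i<j} g_{ij} dx_i ∧ dx_j, the exterior derivative is
  d(omega) = sum_{i<j} d(g_{ij}) ∧ dx_i ∧ dx_j = sum_{i<j, k} (∂g_{ij}/∂x_k) dx_k ∧ dx_i ∧ dx_j.
Expand each term, using dx_k ∧ dx_i ∧ dx_j = sgn(permutation) dx_{(a)} ∧ dx_{(b)} ∧ dx_{(c)} with (a < b < c) sorted:

Collecting like 3-forms: d(omega) = 0.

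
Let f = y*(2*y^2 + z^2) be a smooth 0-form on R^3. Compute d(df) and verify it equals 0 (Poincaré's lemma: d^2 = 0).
d(df) = 0

Step 1: df = sum_i (∂f/∂x_i) dx_i = (0) dx + (6*y^2 + z^2) dy + (2*y*z) dz.
Step 2: Apply d again. Using the 1-form formula, the coefficient of dx ∧ dy in d(df) is ∂^2 f/∂x ∂y - ∂^2 f/∂y ∂x = (0) - (0) = 0 (equality of mixed partials for smooth f).
Similarly for dx ∧ dz and dy ∧ dz — all coefficients vanish. So d(df) = 0.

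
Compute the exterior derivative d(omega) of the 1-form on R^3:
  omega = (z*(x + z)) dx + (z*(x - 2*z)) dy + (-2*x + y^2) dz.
d(omega) = (z) dx ∧ dy + (-x - 2*z - 2) dx ∧ dz + (-x + 2*y + 4*z) dy ∧ dz

For a 1-form omega = sum_i f_i dx_i, the exterior derivative is
  d(omega) = sum_{i < j} (∂f_j/∂x_i - ∂f_i/∂x_j) dx_i ∧ dx_j.
  coefficient of dx ∧ dy: ∂f_2/∂x - ∂f_1/∂y = ∂(z*(x - 2*z))/∂x - ∂(z*(x + z))/∂y = z
  coefficient of dx ∧ dz: ∂f_3/∂x - ∂f_1/∂z = ∂(-2*x + y^2)/∂x - ∂(z*(x + z))/∂z = -x - 2*z - 2
  coefficient of dy ∧ dz: ∂f_3/∂y - ∂f_2/∂z = ∂(-2*x + y^2)/∂y - ∂(z*(x - 2*z))/∂z = -x + 2*y + 4*z
Assembling: d(omega) = (z) dx ∧ dy + (-x - 2*z - 2) dx ∧ dz + (-x + 2*y + 4*z) dy ∧ dz.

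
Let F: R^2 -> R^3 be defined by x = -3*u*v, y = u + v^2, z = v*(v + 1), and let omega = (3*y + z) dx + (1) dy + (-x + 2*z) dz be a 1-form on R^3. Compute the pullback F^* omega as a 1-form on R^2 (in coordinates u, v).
F^* omega = (-9*u*v - 12*v^3 - 3*v^2 + 1) du + (-9*u^2 - 6*u*v^2 + 4*v^3 + 6*v^2 + 4*v) dv

Using F^*(f dg) = (f ∘ F) d(g ∘ F), substitute each coordinate x_i by F_i(u, v) in f_i, and replace dx_i by d F_i = (∂F_i/∂u) du + (∂F_i/∂v) dv.
  For the x component: f_1(F) = 3*u + 4*v^2 + v; d F_1 = (-3*v) du + (-3*u) dv
  For the y component: f_2(F) = 1; d F_2 = (1) du + (2*v) dv
  For the z component: f_3(F) = v*(3*u + 2*v + 2); d F_3 = (0) du + (2*v + 1) dv
Combining and collecting du, dv coefficients:
  coeff of du: -9*u*v - 12*v^3 - 3*v^2 + 1
  coeff of dv: -9*u^2 - 6*u*v^2 + 4*v^3 + 6*v^2 + 4*v
F^* omega = (-9*u*v - 12*v^3 - 3*v^2 + 1) du + (-9*u^2 - 6*u*v^2 + 4*v^3 + 6*v^2 + 4*v) dv.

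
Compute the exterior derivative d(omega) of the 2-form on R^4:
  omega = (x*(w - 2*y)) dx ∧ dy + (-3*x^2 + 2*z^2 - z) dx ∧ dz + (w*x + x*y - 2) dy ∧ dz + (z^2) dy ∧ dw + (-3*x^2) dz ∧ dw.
d(omega) = (x) dx ∧ dy ∧ dw + (w + y) dx ∧ dy ∧ dz + (x - 2*z) dy ∧ dz ∧ dw + (-6*x) dx ∧ dz ∧ dw

For a 2-form omega = sum_{i<j} g_{ij} dx_i ∧ dx_j, the exterior derivative is
  d(omega) = sum_{i<j} d(g_{ij}) ∧ dx_i ∧ dx_j = sum_{i<j, k} (∂g_{ij}/∂x_k) dx_k ∧ dx_i ∧ dx_j.
Expand each term, using dx_k ∧ dx_i ∧ dx_j = sgn(permutation) dx_{(a)} ∧ dx_{(b)} ∧ dx_{(c)} with (a < b < c) sorted:
  d(x*(w - 2*y)) includes (∂/∂w)(x*(w - 2*y)) dw = (x) dw, which multiplied by dx ∧ dy gives (x) dx ∧ dy ∧ dw
  d(w*x + x*y - 2) includes (∂/∂x)(w*x + x*y - 2) dx = (w + y) dx, which multiplied by dy ∧ dz gives (w + y) dx ∧ dy ∧ dz
  d(w*x + x*y - 2) includes (∂/∂w)(w*x + x*y - 2) dw = (x) dw, which multiplied by dy ∧ dz gives (x) dy ∧ dz ∧ dw
  d(z^2) includes (∂/∂z)(z^2) dz = (2*z) dz, which multiplied by dy ∧ dw gives (-2*z) dy ∧ dz ∧ dw
  d(-3*x^2) includes (∂/∂x)(-3*x^2) dx = (-6*x) dx, which multiplied by dz ∧ dw gives (-6*x) dx ∧ dz ∧ dw
Collecting like 3-forms: d(omega) = (x) dx ∧ dy ∧ dw + (w + y) dx ∧ dy ∧ dz + (x - 2*z) dy ∧ dz ∧ dw + (-6*x) dx ∧ dz ∧ dw.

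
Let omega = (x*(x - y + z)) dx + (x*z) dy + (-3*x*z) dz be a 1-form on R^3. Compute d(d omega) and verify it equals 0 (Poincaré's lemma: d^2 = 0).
d(d omega) = 0

Step 1: d omega = sum_{i<j} (∂f_j/∂x_i - ∂f_i/∂x_j) dx_i ∧ dx_j:
  coeff of dx ∧ dy: x + z
  coeff of dx ∧ dz: -x - 3*z
  coeff of dy ∧ dz: -x
Step 2: Apply d again to each 2-form coefficient. The only possible 3-form in R^3 is dx ∧ dy ∧ dz, with coefficient
  ∂(coeff of dy∧dz)/∂x - ∂(coeff of dx∧dz)/∂y + ∂(coeff of dx∧dy)/∂z
  = ∂/∂x (-x) - ∂/∂y (-x - 3*z) + ∂/∂z (x + z).
Each of these terms simplifies to sums of mixed partials that cancel in pairs. The result is 0 (by equality of mixed partials for smooth functions — Schwarz / Clairaut).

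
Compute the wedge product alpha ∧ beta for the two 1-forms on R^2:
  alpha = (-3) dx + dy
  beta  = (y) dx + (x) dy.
alpha ∧ beta = (-3*x - y) dx ∧ dy

Distribute the wedge, using dx_i ∧ dx_j = -dx_j ∧ dx_i and dx_i ∧ dx_i = 0. For each pair (i, j) with i < j, the coefficient of dx_i ∧ dx_j in alpha ∧ beta is (alpha_i * beta_j - alpha_j * beta_i). Collecting: alpha ∧ beta = (-3*x - y) dx ∧ dy.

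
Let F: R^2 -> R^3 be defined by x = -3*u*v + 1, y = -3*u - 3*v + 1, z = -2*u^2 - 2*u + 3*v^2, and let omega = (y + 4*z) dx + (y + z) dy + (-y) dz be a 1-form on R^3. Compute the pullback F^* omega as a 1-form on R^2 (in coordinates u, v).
F^* omega = (24*u^2*v - 6*u^2 + 21*u*v + 13*u - 36*v^3 - 1) du + (24*u^3 + 39*u^2 - 36*u*v^2 + 27*u*v + 12*u + 9*v^2 + 3*v - 3) dv

Using F^*(f dg) = (f ∘ F) d(g ∘ F), substitute each coordinate x_i by F_i(u, v) in f_i, and replace dx_i by d F_i = (∂F_i/∂u) du + (∂F_i/∂v) dv.
  For the x component: f_1(F) = -8*u^2 - 11*u + 12*v^2 - 3*v + 1; d F_1 = (-3*v) du + (-3*u) dv
  For the y component: f_2(F) = -2*u^2 - 5*u + 3*v^2 - 3*v + 1; d F_2 = (-3) du + (-3) dv
  For the z component: f_3(F) = 3*u + 3*v - 1; d F_3 = (-4*u - 2) du + (6*v) dv
Combining and collecting du, dv coefficients:
  coeff of du: 24*u^2*v - 6*u^2 + 21*u*v + 13*u - 36*v^3 - 1
  coeff of dv: 24*u^3 + 39*u^2 - 36*u*v^2 + 27*u*v + 12*u + 9*v^2 + 3*v - 3
F^* omega = (24*u^2*v - 6*u^2 + 21*u*v + 13*u - 36*v^3 - 1) du + (24*u^3 + 39*u^2 - 36*u*v^2 + 27*u*v + 12*u + 9*v^2 + 3*v - 3) dv.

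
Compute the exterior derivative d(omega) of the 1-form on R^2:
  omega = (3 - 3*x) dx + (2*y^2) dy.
d(omega) = 0

For a 1-form omega = sum_i f_i dx_i, the exterior derivative is
  d(omega) = sum_{i < j} (∂f_j/∂x_i - ∂f_i/∂x_j) dx_i ∧ dx_j.

Assembling: d(omega) = 0.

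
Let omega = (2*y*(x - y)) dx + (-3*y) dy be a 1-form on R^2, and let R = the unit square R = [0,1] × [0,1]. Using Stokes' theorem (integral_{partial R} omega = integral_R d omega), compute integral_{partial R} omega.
integral_(partial R) omega = 1

Stokes: integral_partial_R omega = integral_R d omega with d omega = (∂Q/∂x - ∂P/∂y) dx ∧ dy.
  ∂Q/∂x = 0
  ∂P/∂y = 2*x - 4*y
  integrand = ∂Q/∂x - ∂P/∂y = -2*x + 4*y.
Integrating over R: integral_0^1 integral_0^1 (-2*x + 4*y) dx dy = 1.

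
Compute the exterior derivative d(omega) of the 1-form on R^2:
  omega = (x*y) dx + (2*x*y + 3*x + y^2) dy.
d(omega) = (-x + 2*y + 3) dx ∧ dy

For a 1-form omega = sum_i f_i dx_i, the exterior derivative is
  d(omega) = sum_{i < j} (∂f_j/∂x_i - ∂f_i/∂x_j) dx_i ∧ dx_j.
  coefficient of dx ∧ dy: ∂f_2/∂x - ∂f_1/∂y = ∂(2*x*y + 3*x + y^2)/∂x - ∂(x*y)/∂y = -x + 2*y + 3
Assembling: d(omega) = (-x + 2*y + 3) dx ∧ dy.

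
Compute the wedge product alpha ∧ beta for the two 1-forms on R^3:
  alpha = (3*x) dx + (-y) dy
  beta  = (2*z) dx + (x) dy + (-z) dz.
alpha ∧ beta = (3*x^2 + 2*y*z) dx ∧ dy + (-3*x*z) dx ∧ dz + (y*z) dy ∧ dz

Distribute the wedge, using dx_i ∧ dx_j = -dx_j ∧ dx_i and dx_i ∧ dx_i = 0. For each pair (i, j) with i < j, the coefficient of dx_i ∧ dx_j in alpha ∧ beta is (alpha_i * beta_j - alpha_j * beta_i). Collecting: alpha ∧ beta = (3*x^2 + 2*y*z) dx ∧ dy + (-3*x*z) dx ∧ dz + (y*z) dy ∧ dz.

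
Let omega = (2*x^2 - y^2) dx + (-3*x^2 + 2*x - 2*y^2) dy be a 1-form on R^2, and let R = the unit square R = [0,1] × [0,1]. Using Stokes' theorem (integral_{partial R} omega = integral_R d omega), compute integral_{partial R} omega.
integral_(partial R) omega = 0

Stokes: integral_partial_R omega = integral_R d omega with d omega = (∂Q/∂x - ∂P/∂y) dx ∧ dy.
  ∂Q/∂x = 2 - 6*x
  ∂P/∂y = -2*y
  integrand = ∂Q/∂x - ∂P/∂y = -6*x + 2*y + 2.
Integrating over R: integral_0^1 integral_0^1 (-6*x + 2*y + 2) dx dy = 0.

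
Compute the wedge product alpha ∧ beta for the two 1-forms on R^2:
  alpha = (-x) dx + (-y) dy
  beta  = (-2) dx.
alpha ∧ beta = (-2*y) dx ∧ dy

Distribute the wedge, using dx_i ∧ dx_j = -dx_j ∧ dx_i and dx_i ∧ dx_i = 0. For each pair (i, j) with i < j, the coefficient of dx_i ∧ dx_j in alpha ∧ beta is (alpha_i * beta_j - alpha_j * beta_i). Collecting: alpha ∧ beta = (-2*y) dx ∧ dy.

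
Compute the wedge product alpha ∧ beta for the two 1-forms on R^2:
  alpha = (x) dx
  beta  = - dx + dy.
alpha ∧ beta = (x) dx ∧ dy

Distribute the wedge, using dx_i ∧ dx_j = -dx_j ∧ dx_i and dx_i ∧ dx_i = 0. For each pair (i, j) with i < j, the coefficient of dx_i ∧ dx_j in alpha ∧ beta is (alpha_i * beta_j - alpha_j * beta_i). Collecting: alpha ∧ beta = (x) dx ∧ dy.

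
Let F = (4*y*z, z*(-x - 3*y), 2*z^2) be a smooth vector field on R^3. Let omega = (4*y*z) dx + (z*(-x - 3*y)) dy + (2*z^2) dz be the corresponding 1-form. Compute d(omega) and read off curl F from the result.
d(omega) = (x + 3*y) dy ∧ dz + (4*y) dz ∧ dx + (-5*z) dx ∧ dy; curl F = (x + 3*y, 4*y, -5*z)

d omega = sum_{i<j} (∂f_j/∂x_i - ∂f_i/∂x_j) dx_i ∧ dx_j. Under the identification (dy ∧ dz, dz ∧ dx, dx ∧ dy) ↔ (e_x, e_y, e_z), the coefficients are exactly the components of curl F. Compute:
  ∂R/∂y - ∂Q/∂z = (0) - (-x - 3*y) = x + 3*y
  ∂P/∂z - ∂R/∂x = (4*y) - (0) = 4*y
  ∂Q/∂x - ∂P/∂y = (-z) - (4*z) = -5*z.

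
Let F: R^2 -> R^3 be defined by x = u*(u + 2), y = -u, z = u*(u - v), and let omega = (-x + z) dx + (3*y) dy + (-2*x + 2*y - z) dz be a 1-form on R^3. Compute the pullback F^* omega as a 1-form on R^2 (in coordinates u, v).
F^* omega = (u*(-6*u^2 + 3*u*v - 16*u - v^2 + 4*v - 1)) du + (u^2*(3*u - v + 6)) dv

Using F^*(f dg) = (f ∘ F) d(g ∘ F), substitute each coordinate x_i by F_i(u, v) in f_i, and replace dx_i by d F_i = (∂F_i/∂u) du + (∂F_i/∂v) dv.
  For the x component: f_1(F) = u*(-v - 2); d F_1 = (2*u + 2) du + (0) dv
  For the y component: f_2(F) = -3*u; d F_2 = (-1) du + (0) dv
  For the z component: f_3(F) = u*(-3*u + v - 6); d F_3 = (2*u - v) du + (-u) dv
Combining and collecting du, dv coefficients:
  coeff of du: u*(-6*u^2 + 3*u*v - 16*u - v^2 + 4*v - 1)
  coeff of dv: u^2*(3*u - v + 6)
F^* omega = (u*(-6*u^2 + 3*u*v - 16*u - v^2 + 4*v - 1)) du + (u^2*(3*u - v + 6)) dv.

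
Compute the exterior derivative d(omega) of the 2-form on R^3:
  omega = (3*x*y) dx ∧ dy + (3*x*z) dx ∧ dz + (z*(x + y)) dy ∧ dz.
d(omega) = (z) dx ∧ dy ∧ dz

For a 2-form omega = sum_{i<j} g_{ij} dx_i ∧ dx_j, the exterior derivative is
  d(omega) = sum_{i<j} d(g_{ij}) ∧ dx_i ∧ dx_j = sum_{i<j, k} (∂g_{ij}/∂x_k) dx_k ∧ dx_i ∧ dx_j.
Expand each term, using dx_k ∧ dx_i ∧ dx_j = sgn(permutation) dx_{(a)} ∧ dx_{(b)} ∧ dx_{(c)} with (a < b < c) sorted:
  d(z*(x + y)) includes (∂/∂x)(z*(x + y)) dx = (z) dx, which multiplied by dy ∧ dz gives (z) dx ∧ dy ∧ dz
Collecting like 3-forms: d(omega) = (z) dx ∧ dy ∧ dz.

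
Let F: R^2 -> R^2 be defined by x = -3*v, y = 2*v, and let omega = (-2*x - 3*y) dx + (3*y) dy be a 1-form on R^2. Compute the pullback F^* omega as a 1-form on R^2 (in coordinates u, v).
F^* omega = (12*v) dv

Using F^*(f dg) = (f ∘ F) d(g ∘ F), substitute each coordinate x_i by F_i(u, v) in f_i, and replace dx_i by d F_i = (∂F_i/∂u) du + (∂F_i/∂v) dv.
  For the x component: f_1(F) = 0; d F_1 = (0) du + (-3) dv
  For the y component: f_2(F) = 6*v; d F_2 = (0) du + (2) dv
Combining and collecting du, dv coefficients:
  coeff of du: 0
  coeff of dv: 12*v
F^* omega = (12*v) dv.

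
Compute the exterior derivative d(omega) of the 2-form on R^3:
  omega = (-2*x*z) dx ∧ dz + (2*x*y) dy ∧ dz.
d(omega) = (2*y) dx ∧ dy ∧ dz

For a 2-form omega = sum_{i<j} g_{ij} dx_i ∧ dx_j, the exterior derivative is
  d(omega) = sum_{i<j} d(g_{ij}) ∧ dx_i ∧ dx_j = sum_{i<j, k} (∂g_{ij}/∂x_k) dx_k ∧ dx_i ∧ dx_j.
Expand each term, using dx_k ∧ dx_i ∧ dx_j = sgn(permutation) dx_{(a)} ∧ dx_{(b)} ∧ dx_{(c)} with (a < b < c) sorted:
  d(2*x*y) includes (∂/∂x)(2*x*y) dx = (2*y) dx, which multiplied by dy ∧ dz gives (2*y) dx ∧ dy ∧ dz
Collecting like 3-forms: d(omega) = (2*y) dx ∧ dy ∧ dz.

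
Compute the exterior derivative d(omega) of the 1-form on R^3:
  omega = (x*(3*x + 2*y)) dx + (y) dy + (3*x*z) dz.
d(omega) = (-2*x) dx ∧ dy + (3*z) dx ∧ dz

For a 1-form omega = sum_i f_i dx_i, the exterior derivative is
  d(omega) = sum_{i < j} (∂f_j/∂x_i - ∂f_i/∂x_j) dx_i ∧ dx_j.
  coefficient of dx ∧ dy: ∂f_2/∂x - ∂f_1/∂y = ∂(y)/∂x - ∂(x*(3*x + 2*y))/∂y = -2*x
  coefficient of dx ∧ dz: ∂f_3/∂x - ∂f_1/∂z = ∂(3*x*z)/∂x - ∂(x*(3*x + 2*y))/∂z = 3*z
Assembling: d(omega) = (-2*x) dx ∧ dy + (3*z) dx ∧ dz.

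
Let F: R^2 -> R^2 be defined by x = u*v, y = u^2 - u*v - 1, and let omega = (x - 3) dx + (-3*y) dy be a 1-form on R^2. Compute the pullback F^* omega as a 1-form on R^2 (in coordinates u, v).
F^* omega = (-6*u^3 + 9*u^2*v - 2*u*v^2 + 6*u - 6*v) du + (u*(3*u^2 - 2*u*v - 6)) dv

Using F^*(f dg) = (f ∘ F) d(g ∘ F), substitute each coordinate x_i by F_i(u, v) in f_i, and replace dx_i by d F_i = (∂F_i/∂u) du + (∂F_i/∂v) dv.
  For the x component: f_1(F) = u*v - 3; d F_1 = (v) du + (u) dv
  For the y component: f_2(F) = -3*u^2 + 3*u*v + 3; d F_2 = (2*u - v) du + (-u) dv
Combining and collecting du, dv coefficients:
  coeff of du: -6*u^3 + 9*u^2*v - 2*u*v^2 + 6*u - 6*v
  coeff of dv: u*(3*u^2 - 2*u*v - 6)
F^* omega = (-6*u^3 + 9*u^2*v - 2*u*v^2 + 6*u - 6*v) du + (u*(3*u^2 - 2*u*v - 6)) dv.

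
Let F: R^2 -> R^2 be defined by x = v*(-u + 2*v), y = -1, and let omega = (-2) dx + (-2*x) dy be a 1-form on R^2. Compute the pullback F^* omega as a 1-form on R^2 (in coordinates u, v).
F^* omega = (2*v) du + (2*u - 8*v) dv

Using F^*(f dg) = (f ∘ F) d(g ∘ F), substitute each coordinate x_i by F_i(u, v) in f_i, and replace dx_i by d F_i = (∂F_i/∂u) du + (∂F_i/∂v) dv.
  For the x component: f_1(F) = -2; d F_1 = (-v) du + (-u + 4*v) dv
  For the y component: f_2(F) = 2*v*(u - 2*v); d F_2 = (0) du + (0) dv
Combining and collecting du, dv coefficients:
  coeff of du: 2*v
  coeff of dv: 2*u - 8*v
F^* omega = (2*v) du + (2*u - 8*v) dv.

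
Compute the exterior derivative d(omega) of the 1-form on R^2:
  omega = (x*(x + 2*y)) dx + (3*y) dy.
d(omega) = (-2*x) dx ∧ dy

For a 1-form omega = sum_i f_i dx_i, the exterior derivative is
  d(omega) = sum_{i < j} (∂f_j/∂x_i - ∂f_i/∂x_j) dx_i ∧ dx_j.
  coefficient of dx ∧ dy: ∂f_2/∂x - ∂f_1/∂y = ∂(3*y)/∂x - ∂(x*(x + 2*y))/∂y = -2*x
Assembling: d(omega) = (-2*x) dx ∧ dy.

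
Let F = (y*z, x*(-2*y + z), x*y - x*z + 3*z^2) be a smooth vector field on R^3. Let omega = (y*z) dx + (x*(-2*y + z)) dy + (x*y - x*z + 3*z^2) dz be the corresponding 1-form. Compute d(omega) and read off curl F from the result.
d(omega) = (0) dy ∧ dz + (z) dz ∧ dx + (-2*y) dx ∧ dy; curl F = (0, z, -2*y)

d omega = sum_{i<j} (∂f_j/∂x_i - ∂f_i/∂x_j) dx_i ∧ dx_j. Under the identification (dy ∧ dz, dz ∧ dx, dx ∧ dy) ↔ (e_x, e_y, e_z), the coefficients are exactly the components of curl F. Compute:
  ∂R/∂y - ∂Q/∂z = (x) - (x) = 0
  ∂P/∂z - ∂R/∂x = (y) - (y - z) = z
  ∂Q/∂x - ∂P/∂y = (-2*y + z) - (z) = -2*y.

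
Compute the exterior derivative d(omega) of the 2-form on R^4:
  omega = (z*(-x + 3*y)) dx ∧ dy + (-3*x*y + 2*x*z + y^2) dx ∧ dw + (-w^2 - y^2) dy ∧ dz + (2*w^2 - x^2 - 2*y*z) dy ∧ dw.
d(omega) = (-x + 3*y) dx ∧ dy ∧ dz + (x - 2*y) dx ∧ dy ∧ dw + (-2*x) dx ∧ dz ∧ dw + (-2*w + 2*y) dy ∧ dz ∧ dw

For a 2-form omega = sum_{i<j} g_{ij} dx_i ∧ dx_j, the exterior derivative is
  d(omega) = sum_{i<j} d(g_{ij}) ∧ dx_i ∧ dx_j = sum_{i<j, k} (∂g_{ij}/∂x_k) dx_k ∧ dx_i ∧ dx_j.
Expand each term, using dx_k ∧ dx_i ∧ dx_j = sgn(permutation) dx_{(a)} ∧ dx_{(b)} ∧ dx_{(c)} with (a < b < c) sorted:
  d(z*(-x + 3*y)) includes (∂/∂z)(z*(-x + 3*y)) dz = (-x + 3*y) dz, which multiplied by dx ∧ dy gives (-x + 3*y) dx ∧ dy ∧ dz
  d(-3*x*y + 2*x*z + y^2) includes (∂/∂y)(-3*x*y + 2*x*z + y^2) dy = (-3*x + 2*y) dy, which multiplied by dx ∧ dw gives (3*x - 2*y) dx ∧ dy ∧ dw
  d(-3*x*y + 2*x*z + y^2) includes (∂/∂z)(-3*x*y + 2*x*z + y^2) dz = (2*x) dz, which multiplied by dx ∧ dw gives (-2*x) dx ∧ dz ∧ dw
  d(-w^2 - y^2) includes (∂/∂w)(-w^2 - y^2) dw = (-2*w) dw, which multiplied by dy ∧ dz gives (-2*w) dy ∧ dz ∧ dw
  d(2*w^2 - x^2 - 2*y*z) includes (∂/∂x)(2*w^2 - x^2 - 2*y*z) dx = (-2*x) dx, which multiplied by dy ∧ dw gives (-2*x) dx ∧ dy ∧ dw
  d(2*w^2 - x^2 - 2*y*z) includes (∂/∂z)(2*w^2 - x^2 - 2*y*z) dz = (-2*y) dz, which multiplied by dy ∧ dw gives (2*y) dy ∧ dz ∧ dw
Collecting like 3-forms: d(omega) = (-x + 3*y) dx ∧ dy ∧ dz + (x - 2*y) dx ∧ dy ∧ dw + (-2*x) dx ∧ dz ∧ dw + (-2*w + 2*y) dy ∧ dz ∧ dw.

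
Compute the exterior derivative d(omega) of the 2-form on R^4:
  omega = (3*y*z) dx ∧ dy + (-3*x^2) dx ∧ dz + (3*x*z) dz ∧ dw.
d(omega) = (3*y) dx ∧ dy ∧ dz + (3*z) dx ∧ dz ∧ dw

For a 2-form omega = sum_{i<j} g_{ij} dx_i ∧ dx_j, the exterior derivative is
  d(omega) = sum_{i<j} d(g_{ij}) ∧ dx_i ∧ dx_j = sum_{i<j, k} (∂g_{ij}/∂x_k) dx_k ∧ dx_i ∧ dx_j.
Expand each term, using dx_k ∧ dx_i ∧ dx_j = sgn(permutation) dx_{(a)} ∧ dx_{(b)} ∧ dx_{(c)} with (a < b < c) sorted:
  d(3*y*z) includes (∂/∂z)(3*y*z) dz = (3*y) dz, which multiplied by dx ∧ dy gives (3*y) dx ∧ dy ∧ dz
  d(3*x*z) includes (∂/∂x)(3*x*z) dx = (3*z) dx, which multiplied by dz ∧ dw gives (3*z) dx ∧ dz ∧ dw
Collecting like 3-forms: d(omega) = (3*y) dx ∧ dy ∧ dz + (3*z) dx ∧ dz ∧ dw.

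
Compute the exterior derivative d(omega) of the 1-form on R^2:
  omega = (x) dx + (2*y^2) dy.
d(omega) = 0

For a 1-form omega = sum_i f_i dx_i, the exterior derivative is
  d(omega) = sum_{i < j} (∂f_j/∂x_i - ∂f_i/∂x_j) dx_i ∧ dx_j.

Assembling: d(omega) = 0.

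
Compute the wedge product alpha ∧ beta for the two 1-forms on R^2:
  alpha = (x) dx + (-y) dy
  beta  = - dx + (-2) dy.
alpha ∧ beta = (-2*x - y) dx ∧ dy

Distribute the wedge, using dx_i ∧ dx_j = -dx_j ∧ dx_i and dx_i ∧ dx_i = 0. For each pair (i, j) with i < j, the coefficient of dx_i ∧ dx_j in alpha ∧ beta is (alpha_i * beta_j - alpha_j * beta_i). Collecting: alpha ∧ beta = (-2*x - y) dx ∧ dy.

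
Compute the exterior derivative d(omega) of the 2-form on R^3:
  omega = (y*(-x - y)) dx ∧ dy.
d(omega) = 0

For a 2-form omega = sum_{i<j} g_{ij} dx_i ∧ dx_j, the exterior derivative is
  d(omega) = sum_{i<j} d(g_{ij}) ∧ dx_i ∧ dx_j = sum_{i<j, k} (∂g_{ij}/∂x_k) dx_k ∧ dx_i ∧ dx_j.
Expand each term, using dx_k ∧ dx_i ∧ dx_j = sgn(permutation) dx_{(a)} ∧ dx_{(b)} ∧ dx_{(c)} with (a < b < c) sorted:

Collecting like 3-forms: d(omega) = 0.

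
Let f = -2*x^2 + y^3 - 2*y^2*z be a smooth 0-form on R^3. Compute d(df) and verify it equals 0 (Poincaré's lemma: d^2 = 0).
d(df) = 0

Step 1: df = sum_i (∂f/∂x_i) dx_i = (-4*x) dx + (y*(3*y - 4*z)) dy + (-2*y^2) dz.
Step 2: Apply d again. Using the 1-form formula, the coefficient of dx ∧ dy in d(df) is ∂^2 f/∂x ∂y - ∂^2 f/∂y ∂x = (0) - (0) = 0 (equality of mixed partials for smooth f).
Similarly for dx ∧ dz and dy ∧ dz — all coefficients vanish. So d(df) = 0.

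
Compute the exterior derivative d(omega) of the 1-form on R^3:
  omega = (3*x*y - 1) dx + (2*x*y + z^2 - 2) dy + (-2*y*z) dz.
d(omega) = (-3*x + 2*y) dx ∧ dy + (-4*z) dy ∧ dz

For a 1-form omega = sum_i f_i dx_i, the exterior derivative is
  d(omega) = sum_{i < j} (∂f_j/∂x_i - ∂f_i/∂x_j) dx_i ∧ dx_j.
  coefficient of dx ∧ dy: ∂f_2/∂x - ∂f_1/∂y = ∂(2*x*y + z^2 - 2)/∂x - ∂(3*x*y - 1)/∂y = -3*x + 2*y
  coefficient of dy ∧ dz: ∂f_3/∂y - ∂f_2/∂z = ∂(-2*y*z)/∂y - ∂(2*x*y + z^2 - 2)/∂z = -4*z
Assembling: d(omega) = (-3*x + 2*y) dx ∧ dy + (-4*z) dy ∧ dz.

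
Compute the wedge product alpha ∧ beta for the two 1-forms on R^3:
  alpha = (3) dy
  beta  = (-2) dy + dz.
alpha ∧ beta = (3) dy ∧ dz

Distribute the wedge, using dx_i ∧ dx_j = -dx_j ∧ dx_i and dx_i ∧ dx_i = 0. For each pair (i, j) with i < j, the coefficient of dx_i ∧ dx_j in alpha ∧ beta is (alpha_i * beta_j - alpha_j * beta_i). Collecting: alpha ∧ beta = (3) dy ∧ dz.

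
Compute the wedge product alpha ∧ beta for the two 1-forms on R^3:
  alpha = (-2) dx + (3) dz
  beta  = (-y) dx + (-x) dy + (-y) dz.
alpha ∧ beta = (2*x) dx ∧ dy + (5*y) dx ∧ dz + (3*x) dy ∧ dz

Distribute the wedge, using dx_i ∧ dx_j = -dx_j ∧ dx_i and dx_i ∧ dx_i = 0. For each pair (i, j) with i < j, the coefficient of dx_i ∧ dx_j in alpha ∧ beta is (alpha_i * beta_j - alpha_j * beta_i). Collecting: alpha ∧ beta = (2*x) dx ∧ dy + (5*y) dx ∧ dz + (3*x) dy ∧ dz.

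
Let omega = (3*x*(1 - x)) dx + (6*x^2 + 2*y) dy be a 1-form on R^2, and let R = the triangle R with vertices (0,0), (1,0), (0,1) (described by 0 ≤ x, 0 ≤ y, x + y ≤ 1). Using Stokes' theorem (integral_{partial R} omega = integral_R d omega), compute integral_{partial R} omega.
integral_(partial R) omega = 2

Stokes: integral_partial_R omega = integral_R d omega with d omega = (∂Q/∂x - ∂P/∂y) dx ∧ dy.
  ∂Q/∂x = 12*x
  ∂P/∂y = 0
  integrand = ∂Q/∂x - ∂P/∂y = 12*x.
Integrating over R: integral_0^1 integral_0^{1-x} (12*x) dy dx = 2.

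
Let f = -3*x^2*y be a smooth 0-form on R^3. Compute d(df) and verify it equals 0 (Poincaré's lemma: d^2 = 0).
d(df) = 0

Step 1: df = sum_i (∂f/∂x_i) dx_i = (-6*x*y) dx + (-3*x^2) dy + (0) dz.
Step 2: Apply d again. Using the 1-form formula, the coefficient of dx ∧ dy in d(df) is ∂^2 f/∂x ∂y - ∂^2 f/∂y ∂x = (-6*x) - (-6*x) = 0 (equality of mixed partials for smooth f).
Similarly for dx ∧ dz and dy ∧ dz — all coefficients vanish. So d(df) = 0.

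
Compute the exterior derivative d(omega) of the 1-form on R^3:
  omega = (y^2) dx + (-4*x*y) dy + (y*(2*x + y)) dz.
d(omega) = (-6*y) dx ∧ dy + (2*y) dx ∧ dz + (2*x + 2*y) dy ∧ dz

For a 1-form omega = sum_i f_i dx_i, the exterior derivative is
  d(omega) = sum_{i < j} (∂f_j/∂x_i - ∂f_i/∂x_j) dx_i ∧ dx_j.
  coefficient of dx ∧ dy: ∂f_2/∂x - ∂f_1/∂y = ∂(-4*x*y)/∂x - ∂(y^2)/∂y = -6*y
  coefficient of dx ∧ dz: ∂f_3/∂x - ∂f_1/∂z = ∂(y*(2*x + y))/∂x - ∂(y^2)/∂z = 2*y
  coefficient of dy ∧ dz: ∂f_3/∂y - ∂f_2/∂z = ∂(y*(2*x + y))/∂y - ∂(-4*x*y)/∂z = 2*x + 2*y
Assembling: d(omega) = (-6*y) dx ∧ dy + (2*y) dx ∧ dz + (2*x + 2*y) dy ∧ dz.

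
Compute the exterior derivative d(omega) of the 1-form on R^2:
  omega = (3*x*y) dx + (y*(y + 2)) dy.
d(omega) = (-3*x) dx ∧ dy

For a 1-form omega = sum_i f_i dx_i, the exterior derivative is
  d(omega) = sum_{i < j} (∂f_j/∂x_i - ∂f_i/∂x_j) dx_i ∧ dx_j.
  coefficient of dx ∧ dy: ∂f_2/∂x - ∂f_1/∂y = ∂(y*(y + 2))/∂x - ∂(3*x*y)/∂y = -3*x
Assembling: d(omega) = (-3*x) dx ∧ dy.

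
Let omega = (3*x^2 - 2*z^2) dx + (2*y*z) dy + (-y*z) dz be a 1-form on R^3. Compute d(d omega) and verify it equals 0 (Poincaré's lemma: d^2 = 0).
d(d omega) = 0

Step 1: d omega = sum_{i<j} (∂f_j/∂x_i - ∂f_i/∂x_j) dx_i ∧ dx_j:
  coeff of dx ∧ dy: 0
  coeff of dx ∧ dz: 4*z
  coeff of dy ∧ dz: -2*y - z
Step 2: Apply d again to each 2-form coefficient. The only possible 3-form in R^3 is dx ∧ dy ∧ dz, with coefficient
  ∂(coeff of dy∧dz)/∂x - ∂(coeff of dx∧dz)/∂y + ∂(coeff of dx∧dy)/∂z
  = ∂/∂x (-2*y - z) - ∂/∂y (4*z) + ∂/∂z (0).
Each of these terms simplifies to sums of mixed partials that cancel in pairs. The result is 0 (by equality of mixed partials for smooth functions — Schwarz / Clairaut).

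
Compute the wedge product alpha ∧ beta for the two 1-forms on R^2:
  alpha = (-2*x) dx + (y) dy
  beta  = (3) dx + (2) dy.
alpha ∧ beta = (-4*x - 3*y) dx ∧ dy

Distribute the wedge, using dx_i ∧ dx_j = -dx_j ∧ dx_i and dx_i ∧ dx_i = 0. For each pair (i, j) with i < j, the coefficient of dx_i ∧ dx_j in alpha ∧ beta is (alpha_i * beta_j - alpha_j * beta_i). Collecting: alpha ∧ beta = (-4*x - 3*y) dx ∧ dy.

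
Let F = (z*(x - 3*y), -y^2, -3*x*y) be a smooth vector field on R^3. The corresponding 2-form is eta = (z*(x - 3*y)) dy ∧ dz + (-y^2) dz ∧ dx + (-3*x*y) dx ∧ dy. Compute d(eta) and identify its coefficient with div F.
d(eta) = (-2*y + z) dx ∧ dy ∧ dz; div F = -2*y + z

For a 2-form in R^3 of the form above, applying d gives a 3-form with coefficient ∂P/∂x + ∂Q/∂y + ∂R/∂z:
  ∂P/∂x = z
  ∂Q/∂y = -2*y
  ∂R/∂z = 0
Sum = -2*y + z, which is exactly div F.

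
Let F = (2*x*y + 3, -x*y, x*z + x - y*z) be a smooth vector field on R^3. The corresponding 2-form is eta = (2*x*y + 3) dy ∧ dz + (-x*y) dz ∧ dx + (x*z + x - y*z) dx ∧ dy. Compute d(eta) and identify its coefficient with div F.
d(eta) = (y) dx ∧ dy ∧ dz; div F = y

For a 2-form in R^3 of the form above, applying d gives a 3-form with coefficient ∂P/∂x + ∂Q/∂y + ∂R/∂z:
  ∂P/∂x = 2*y
  ∂Q/∂y = -x
  ∂R/∂z = x - y
Sum = y, which is exactly div F.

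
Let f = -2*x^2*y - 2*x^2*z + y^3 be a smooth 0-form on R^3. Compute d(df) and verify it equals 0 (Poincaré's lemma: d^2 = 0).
d(df) = 0

Step 1: df = sum_i (∂f/∂x_i) dx_i = (4*x*(-y - z)) dx + (-2*x^2 + 3*y^2) dy + (-2*x^2) dz.
Step 2: Apply d again. Using the 1-form formula, the coefficient of dx ∧ dy in d(df) is ∂^2 f/∂x ∂y - ∂^2 f/∂y ∂x = (-4*x) - (-4*x) = 0 (equality of mixed partials for smooth f).
Similarly for dx ∧ dz and dy ∧ dz — all coefficients vanish. So d(df) = 0.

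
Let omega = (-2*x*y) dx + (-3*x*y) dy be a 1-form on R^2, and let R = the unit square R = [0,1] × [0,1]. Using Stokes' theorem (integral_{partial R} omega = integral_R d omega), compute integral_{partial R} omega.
integral_(partial R) omega = -1/2

Stokes: integral_partial_R omega = integral_R d omega with d omega = (∂Q/∂x - ∂P/∂y) dx ∧ dy.
  ∂Q/∂x = -3*y
  ∂P/∂y = -2*x
  integrand = ∂Q/∂x - ∂P/∂y = 2*x - 3*y.
Integrating over R: integral_0^1 integral_0^1 (2*x - 3*y) dx dy = -1/2.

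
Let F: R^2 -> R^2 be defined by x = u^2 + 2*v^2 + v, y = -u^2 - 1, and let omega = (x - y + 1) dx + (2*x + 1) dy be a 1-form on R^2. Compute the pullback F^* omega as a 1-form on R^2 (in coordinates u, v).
F^* omega = (2*u*(-2*v^2 - v + 1)) du + (8*u^2*v + 2*u^2 + 8*v^3 + 6*v^2 + 9*v + 2) dv

Using F^*(f dg) = (f ∘ F) d(g ∘ F), substitute each coordinate x_i by F_i(u, v) in f_i, and replace dx_i by d F_i = (∂F_i/∂u) du + (∂F_i/∂v) dv.
  For the x component: f_1(F) = 2*u^2 + 2*v^2 + v + 2; d F_1 = (2*u) du + (4*v + 1) dv
  For the y component: f_2(F) = 2*u^2 + 4*v^2 + 2*v + 1; d F_2 = (-2*u) du + (0) dv
Combining and collecting du, dv coefficients:
  coeff of du: 2*u*(-2*v^2 - v + 1)
  coeff of dv: 8*u^2*v + 2*u^2 + 8*v^3 + 6*v^2 + 9*v + 2
F^* omega = (2*u*(-2*v^2 - v + 1)) du + (8*u^2*v + 2*u^2 + 8*v^3 + 6*v^2 + 9*v + 2) dv.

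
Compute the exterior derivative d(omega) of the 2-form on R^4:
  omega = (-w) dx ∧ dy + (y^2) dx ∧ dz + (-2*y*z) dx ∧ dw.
d(omega) = (2*z - 1) dx ∧ dy ∧ dw + (-2*y) dx ∧ dy ∧ dz + (2*y) dx ∧ dz ∧ dw

For a 2-form omega = sum_{i<j} g_{ij} dx_i ∧ dx_j, the exterior derivative is
  d(omega) = sum_{i<j} d(g_{ij}) ∧ dx_i ∧ dx_j = sum_{i<j, k} (∂g_{ij}/∂x_k) dx_k ∧ dx_i ∧ dx_j.
Expand each term, using dx_k ∧ dx_i ∧ dx_j = sgn(permutation) dx_{(a)} ∧ dx_{(b)} ∧ dx_{(c)} with (a < b < c) sorted:
  d(-w) includes (∂/∂w)(-w) dw = (-1) dw, which multiplied by dx ∧ dy gives (-1) dx ∧ dy ∧ dw
  d(y^2) includes (∂/∂y)(y^2) dy = (2*y) dy, which multiplied by dx ∧ dz gives (-2*y) dx ∧ dy ∧ dz
  d(-2*y*z) includes (∂/∂y)(-2*y*z) dy = (-2*z) dy, which multiplied by dx ∧ dw gives (2*z) dx ∧ dy ∧ dw
  d(-2*y*z) includes (∂/∂z)(-2*y*z) dz = (-2*y) dz, which multiplied by dx ∧ dw gives (2*y) dx ∧ dz ∧ dw
Collecting like 3-forms: d(omega) = (2*z - 1) dx ∧ dy ∧ dw + (-2*y) dx ∧ dy ∧ dz + (2*y) dx ∧ dz ∧ dw.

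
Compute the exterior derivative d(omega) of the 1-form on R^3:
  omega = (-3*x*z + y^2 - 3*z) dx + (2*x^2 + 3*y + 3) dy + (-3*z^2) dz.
d(omega) = (4*x - 2*y) dx ∧ dy + (3*x + 3) dx ∧ dz

For a 1-form omega = sum_i f_i dx_i, the exterior derivative is
  d(omega) = sum_{i < j} (∂f_j/∂x_i - ∂f_i/∂x_j) dx_i ∧ dx_j.
  coefficient of dx ∧ dy: ∂f_2/∂x - ∂f_1/∂y = ∂(2*x^2 + 3*y + 3)/∂x - ∂(-3*x*z + y^2 - 3*z)/∂y = 4*x - 2*y
  coefficient of dx ∧ dz: ∂f_3/∂x - ∂f_1/∂z = ∂(-3*z^2)/∂x - ∂(-3*x*z + y^2 - 3*z)/∂z = 3*x + 3
Assembling: d(omega) = (4*x - 2*y) dx ∧ dy + (3*x + 3) dx ∧ dz.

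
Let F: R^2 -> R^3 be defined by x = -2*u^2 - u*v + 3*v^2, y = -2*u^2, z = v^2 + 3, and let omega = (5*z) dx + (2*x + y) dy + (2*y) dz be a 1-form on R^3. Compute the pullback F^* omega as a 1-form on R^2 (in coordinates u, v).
F^* omega = (24*u^3 + 8*u^2*v - 44*u*v^2 - 60*u - 5*v^3 - 15*v) du + (-8*u^2*v - 5*u*v^2 - 15*u + 30*v^3 + 90*v) dv

Using F^*(f dg) = (f ∘ F) d(g ∘ F), substitute each coordinate x_i by F_i(u, v) in f_i, and replace dx_i by d F_i = (∂F_i/∂u) du + (∂F_i/∂v) dv.
  For the x component: f_1(F) = 5*v^2 + 15; d F_1 = (-4*u - v) du + (-u + 6*v) dv
  For the y component: f_2(F) = -6*u^2 - 2*u*v + 6*v^2; d F_2 = (-4*u) du + (0) dv
  For the z component: f_3(F) = -4*u^2; d F_3 = (0) du + (2*v) dv
Combining and collecting du, dv coefficients:
  coeff of du: 24*u^3 + 8*u^2*v - 44*u*v^2 - 60*u - 5*v^3 - 15*v
  coeff of dv: -8*u^2*v - 5*u*v^2 - 15*u + 30*v^3 + 90*v
F^* omega = (24*u^3 + 8*u^2*v - 44*u*v^2 - 60*u - 5*v^3 - 15*v) du + (-8*u^2*v - 5*u*v^2 - 15*u + 30*v^3 + 90*v) dv.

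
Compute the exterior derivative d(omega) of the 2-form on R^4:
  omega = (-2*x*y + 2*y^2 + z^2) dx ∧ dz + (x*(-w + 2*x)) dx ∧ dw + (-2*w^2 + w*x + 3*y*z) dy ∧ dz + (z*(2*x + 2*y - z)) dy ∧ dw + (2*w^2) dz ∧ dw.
d(omega) = (w + 2*x - 4*y) dx ∧ dy ∧ dz + (-4*w - x - 2*y + 2*z) dy ∧ dz ∧ dw + (2*z) dx ∧ dy ∧ dw

For a 2-form omega = sum_{i<j} g_{ij} dx_i ∧ dx_j, the exterior derivative is
  d(omega) = sum_{i<j} d(g_{ij}) ∧ dx_i ∧ dx_j = sum_{i<j, k} (∂g_{ij}/∂x_k) dx_k ∧ dx_i ∧ dx_j.
Expand each term, using dx_k ∧ dx_i ∧ dx_j = sgn(permutation) dx_{(a)} ∧ dx_{(b)} ∧ dx_{(c)} with (a < b < c) sorted:
  d(-2*x*y + 2*y^2 + z^2) includes (∂/∂y)(-2*x*y + 2*y^2 + z^2) dy = (-2*x + 4*y) dy, which multiplied by dx ∧ dz gives (2*x - 4*y) dx ∧ dy ∧ dz
  d(-2*w^2 + w*x + 3*y*z) includes (∂/∂x)(-2*w^2 + w*x + 3*y*z) dx = (w) dx, which multiplied by dy ∧ dz gives (w) dx ∧ dy ∧ dz
  d(-2*w^2 + w*x + 3*y*z) includes (∂/∂w)(-2*w^2 + w*x + 3*y*z) dw = (-4*w + x) dw, which multiplied by dy ∧ dz gives (-4*w + x) dy ∧ dz ∧ dw
  d(z*(2*x + 2*y - z)) includes (∂/∂x)(z*(2*x + 2*y - z)) dx = (2*z) dx, which multiplied by dy ∧ dw gives (2*z) dx ∧ dy ∧ dw
  d(z*(2*x + 2*y - z)) includes (∂/∂z)(z*(2*x + 2*y - z)) dz = (2*x + 2*y - 2*z) dz, which multiplied by dy ∧ dw gives (-2*x - 2*y + 2*z) dy ∧ dz ∧ dw
Collecting like 3-forms: d(omega) = (w + 2*x - 4*y) dx ∧ dy ∧ dz + (-4*w - x - 2*y + 2*z) dy ∧ dz ∧ dw + (2*z) dx ∧ dy ∧ dw.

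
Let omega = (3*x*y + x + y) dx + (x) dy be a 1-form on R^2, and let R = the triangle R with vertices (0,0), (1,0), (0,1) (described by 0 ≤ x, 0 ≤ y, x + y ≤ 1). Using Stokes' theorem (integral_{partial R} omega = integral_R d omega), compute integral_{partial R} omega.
integral_(partial R) omega = -1/2

Stokes: integral_partial_R omega = integral_R d omega with d omega = (∂Q/∂x - ∂P/∂y) dx ∧ dy.
  ∂Q/∂x = 1
  ∂P/∂y = 3*x + 1
  integrand = ∂Q/∂x - ∂P/∂y = -3*x.
Integrating over R: integral_0^1 integral_0^{1-x} (-3*x) dy dx = -1/2.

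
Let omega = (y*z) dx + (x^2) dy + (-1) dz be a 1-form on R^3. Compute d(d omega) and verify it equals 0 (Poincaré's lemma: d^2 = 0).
d(d omega) = 0

Step 1: d omega = sum_{i<j} (∂f_j/∂x_i - ∂f_i/∂x_j) dx_i ∧ dx_j:
  coeff of dx ∧ dy: 2*x - z
  coeff of dx ∧ dz: -y
  coeff of dy ∧ dz: 0
Step 2: Apply d again to each 2-form coefficient. The only possible 3-form in R^3 is dx ∧ dy ∧ dz, with coefficient
  ∂(coeff of dy∧dz)/∂x - ∂(coeff of dx∧dz)/∂y + ∂(coeff of dx∧dy)/∂z
  = ∂/∂x (0) - ∂/∂y (-y) + ∂/∂z (2*x - z).
Each of these terms simplifies to sums of mixed partials that cancel in pairs. The result is 0 (by equality of mixed partials for smooth functions — Schwarz / Clairaut).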